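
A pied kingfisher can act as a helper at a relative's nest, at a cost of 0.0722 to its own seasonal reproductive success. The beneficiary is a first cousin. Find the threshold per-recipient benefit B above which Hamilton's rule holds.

0.5776

r to a first cousin = 0.125 (first cousins share one grandparent pair — two paths of length 4: r = 2·(1/2)^4 = 1/8).
Hamilton's rule with n recipients of equal r: n·r·B > C, so B > C/(n·r) = 0.0722/(1·0.125) = 0.5776.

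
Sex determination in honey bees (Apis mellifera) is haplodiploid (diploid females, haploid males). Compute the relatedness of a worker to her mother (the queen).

0.5

One meiotic link between diploid queen and diploid daughter: r = 1/2.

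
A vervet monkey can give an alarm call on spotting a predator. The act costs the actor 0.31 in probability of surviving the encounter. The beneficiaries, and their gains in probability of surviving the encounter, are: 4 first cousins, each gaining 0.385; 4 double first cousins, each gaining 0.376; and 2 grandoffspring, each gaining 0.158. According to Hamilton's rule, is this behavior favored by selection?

Yes

Hamilton's rule: the trait is favored when the sum of r·B over every recipient exceeds the actor's cost C.
r to a first cousin = 1/8 (first cousins share one grandparent pair — two paths of length 4: r = 2·(1/2)^4 = 1/8).
r to a double first cousin = 0.25 (double first cousins share both grandparent pairs — four paths of length 4: r = 4·(1/2)^4 = 1/4).
r to a grandoffspring = 1/4 (two parent–offspring links: r = (1/2)^2 = 1/4).
Summing one r·B term per recipient: 4·0.125·0.385 + 4·0.25·0.376 + 2·0.25·0.158 = 0.6475.
0.6475 > 0.31: the indirect benefit exceeds the cost.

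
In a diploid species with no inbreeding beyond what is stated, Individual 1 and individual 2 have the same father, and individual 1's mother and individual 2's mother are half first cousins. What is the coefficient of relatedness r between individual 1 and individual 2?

Relatedness sums over independent paths through distinct common ancestors.
Individual 1 and individual 2 are related in two ways: half-sibs through their shared father (r = 1/4) and half second cousins through their mothers (r = 1/64).
r = 1/4 + 1/64 = 17/64 = 0.265625.

0.265625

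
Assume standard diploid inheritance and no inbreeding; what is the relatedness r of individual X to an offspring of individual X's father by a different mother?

0.25

Each parent–offspring link contributes a factor of 1/2, and independent paths through distinct common ancestors add.
Half-sibs share one parent — one path of length 2: r = (1/2)^2 = 1/4.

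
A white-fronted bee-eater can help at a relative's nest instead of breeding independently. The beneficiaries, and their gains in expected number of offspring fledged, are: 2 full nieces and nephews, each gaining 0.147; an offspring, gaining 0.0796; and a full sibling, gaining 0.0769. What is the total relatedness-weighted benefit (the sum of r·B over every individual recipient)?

0.15175

r to a full niece or nephew = 0.25 (full aunt/uncle↔niece/nephew: two paths of length 3 through the shared grandparent pair: r = 2·(1/2)^3 = 1/4).
r to an offspring = 1/2 (one parent–offspring link: r = (1/2)^1 = 1/2).
r to a full sibling = 0.5 (full sibs share both parents — two paths of length 2: r = 2·(1/2)^2 = 1/2).
Summing one r·B term per recipient: 2·0.25·0.147 + 1·0.5·0.0796 + 1·0.5·0.0769 = 0.15175.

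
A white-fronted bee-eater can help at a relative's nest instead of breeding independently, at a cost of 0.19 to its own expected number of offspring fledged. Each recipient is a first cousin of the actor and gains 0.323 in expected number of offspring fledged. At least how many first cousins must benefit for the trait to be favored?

r to a first cousin = 0.125 (first cousins share one grandparent pair — two paths of length 4: r = 2·(1/2)^4 = 1/8).
Hamilton's rule: n·r·B > C  ⇒  n > C/(r·B) = 0.19/(0.125·0.323) = 4.706.
The smallest integer exceeding 4.706 is 5.

5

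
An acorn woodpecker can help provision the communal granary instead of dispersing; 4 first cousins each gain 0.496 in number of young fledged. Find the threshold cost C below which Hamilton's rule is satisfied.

r to a first cousin = 0.125 (first cousins share one grandparent pair — two paths of length 4: r = 2·(1/2)^4 = 1/8).
Hamilton's rule: n·r·B > C, so the trait is favored while C < n·r·B = 4·0.125·0.496 = 0.248.

0.248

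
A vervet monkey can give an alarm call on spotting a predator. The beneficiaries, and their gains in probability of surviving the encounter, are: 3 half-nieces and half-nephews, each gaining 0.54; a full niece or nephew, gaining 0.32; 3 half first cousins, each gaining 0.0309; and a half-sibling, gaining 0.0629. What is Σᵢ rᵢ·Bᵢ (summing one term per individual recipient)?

r to a half-niece or half-nephew = 0.125 (half-aunt/uncle↔niece/nephew: one path of length 3: r = (1/2)^3 = 1/8).
r to a full niece or nephew = 0.25 (full aunt/uncle↔niece/nephew: two paths of length 3 through the shared grandparent pair: r = 2·(1/2)^3 = 1/4).
r to a half first cousin = 1/16 (half first cousins share one grandparent — one path of length 4: r = (1/2)^4 = 1/16).
r to a half-sibling = 1/4 (half-sibs share one parent — one path of length 2: r = (1/2)^2 = 1/4).
Summing one r·B term per recipient: 3·0.125·0.54 + 1·0.25·0.32 + 3·0.0625·0.0309 + 1·0.25·0.0629 = 0.30401875.

0.30401875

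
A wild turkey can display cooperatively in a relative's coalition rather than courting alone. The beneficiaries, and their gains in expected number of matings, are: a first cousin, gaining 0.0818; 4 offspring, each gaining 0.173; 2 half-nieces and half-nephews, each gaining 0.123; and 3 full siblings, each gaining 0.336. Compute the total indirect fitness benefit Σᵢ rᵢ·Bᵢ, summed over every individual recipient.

r to a first cousin = 1/8 (first cousins share one grandparent pair — two paths of length 4: r = 2·(1/2)^4 = 1/8).
r to an offspring = 1/2 (one parent–offspring link: r = (1/2)^1 = 1/2).
r to a half-niece or half-nephew = 0.125 (half-aunt/uncle↔niece/nephew: one path of length 3: r = (1/2)^3 = 1/8).
r to a full sibling = 0.5 (full sibs share both parents — two paths of length 2: r = 2·(1/2)^2 = 1/2).
Summing one r·B term per recipient: 1·0.125·0.0818 + 4·0.5·0.173 + 2·0.125·0.123 + 3·0.5·0.336 = 0.890975.

0.890975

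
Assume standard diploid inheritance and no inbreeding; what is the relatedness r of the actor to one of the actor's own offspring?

Each parent–offspring link contributes a factor of 1/2, and independent paths through distinct common ancestors add.
One parent–offspring link: r = (1/2)^1 = 1/2.

0.5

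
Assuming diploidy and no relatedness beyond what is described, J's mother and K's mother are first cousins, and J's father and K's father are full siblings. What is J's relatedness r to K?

Independent pedigree routes through distinct common ancestors add.
J and K are related in two ways: second cousins through their mothers (r = 1/32) and first cousins through their fathers (r = 1/8).
r = 1/32 + 1/8 = 5/32 = 0.15625.

0.15625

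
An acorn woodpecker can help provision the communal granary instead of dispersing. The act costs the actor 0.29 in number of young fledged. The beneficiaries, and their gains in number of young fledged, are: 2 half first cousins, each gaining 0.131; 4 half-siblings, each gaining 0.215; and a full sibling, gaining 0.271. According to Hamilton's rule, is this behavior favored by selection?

Hamilton's rule: the trait is favored when the sum of r·B over every recipient exceeds the actor's cost C.
r to a half first cousin = 0.0625 (half first cousins share one grandparent — one path of length 4: r = (1/2)^4 = 1/16).
r to a half-sibling = 1/4 (half-sibs share one parent — one path of length 2: r = (1/2)^2 = 1/4).
r to a full sibling = 0.5 (full sibs share both parents — two paths of length 2: r = 2·(1/2)^2 = 1/2).
Summing one r·B term per recipient: 2·0.0625·0.131 + 4·0.25·0.215 + 1·0.5·0.271 = 0.366875.
0.366875 > 0.29: the indirect benefit exceeds the cost.

Yes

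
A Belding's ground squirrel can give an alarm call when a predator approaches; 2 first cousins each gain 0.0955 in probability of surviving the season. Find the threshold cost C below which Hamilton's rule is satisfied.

0.023875

r to a first cousin = 1/8 (first cousins share one grandparent pair — two paths of length 4: r = 2·(1/2)^4 = 1/8).
Hamilton's rule: n·r·B > C, so the trait is favored while C < n·r·B = 2·0.125·0.0955 = 0.023875.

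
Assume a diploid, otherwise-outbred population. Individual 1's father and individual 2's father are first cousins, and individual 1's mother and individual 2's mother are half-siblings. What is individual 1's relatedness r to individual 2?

With two independent routes of shared ancestry, r is the sum of the two contributions.
Individual 1 and individual 2 are related in two ways: second cousins through their fathers (r = 1/32) and half first cousins through their mothers (r = 1/16).
r = 1/32 + 1/16 = 0.09375.

0.09375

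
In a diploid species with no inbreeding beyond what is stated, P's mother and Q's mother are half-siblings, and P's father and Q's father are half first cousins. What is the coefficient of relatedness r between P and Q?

0.078125

Independent pedigree routes through distinct common ancestors add.
P and Q are related in two ways: half first cousins through their mothers (r = 1/16) and half second cousins through their fathers (r = 1/64).
r = 1/16 + 1/64 = 0.078125.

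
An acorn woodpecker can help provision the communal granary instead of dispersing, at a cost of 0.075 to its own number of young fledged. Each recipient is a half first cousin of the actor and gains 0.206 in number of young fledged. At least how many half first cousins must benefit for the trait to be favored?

r to a half first cousin = 1/16 (half first cousins share one grandparent — one path of length 4: r = (1/2)^4 = 1/16).
Hamilton's rule: n·r·B > C  ⇒  n > C/(r·B) = 0.075/(0.0625·0.206) = 5.825.
The smallest integer exceeding 5.825 is 6.

6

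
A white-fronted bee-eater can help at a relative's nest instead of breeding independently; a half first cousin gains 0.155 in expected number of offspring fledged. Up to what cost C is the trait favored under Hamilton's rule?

0.0096875

r to a half first cousin = 1/16 (half first cousins share one grandparent — one path of length 4: r = (1/2)^4 = 1/16).
Hamilton's rule: n·r·B > C, so the trait is favored while C < n·r·B = 1·0.0625·0.155 = 0.0096875.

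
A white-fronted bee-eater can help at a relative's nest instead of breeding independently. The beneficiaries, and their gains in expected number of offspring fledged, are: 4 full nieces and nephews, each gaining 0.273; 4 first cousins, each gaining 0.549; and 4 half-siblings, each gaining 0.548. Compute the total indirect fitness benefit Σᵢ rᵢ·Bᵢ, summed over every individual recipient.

r to a full niece or nephew = 0.25 (full aunt/uncle↔niece/nephew: two paths of length 3 through the shared grandparent pair: r = 2·(1/2)^3 = 1/4).
r to a first cousin = 0.125 (first cousins share one grandparent pair — two paths of length 4: r = 2·(1/2)^4 = 1/8).
r to a half-sibling = 0.25 (half-sibs share one parent — one path of length 2: r = (1/2)^2 = 1/4).
Summing one r·B term per recipient: 4·0.25·0.273 + 4·0.125·0.549 + 4·0.25·0.548 = 1.0955.

1.0955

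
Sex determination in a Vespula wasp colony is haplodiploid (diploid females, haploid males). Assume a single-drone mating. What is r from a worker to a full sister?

Haplodiploid full sisters inherit their father's entire haploid genome identically (contributing 1/2) and on average half of their mother's contribution (1/2 · 1/2 = 1/4); r = 1/2 + 1/4 = 3/4.

0.75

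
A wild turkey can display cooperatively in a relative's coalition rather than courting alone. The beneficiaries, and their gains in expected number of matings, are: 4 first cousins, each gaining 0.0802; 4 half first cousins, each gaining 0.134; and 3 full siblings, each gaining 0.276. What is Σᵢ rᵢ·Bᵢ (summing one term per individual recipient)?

r to a first cousin = 0.125 (first cousins share one grandparent pair — two paths of length 4: r = 2·(1/2)^4 = 1/8).
r to a half first cousin = 0.0625 (half first cousins share one grandparent — one path of length 4: r = (1/2)^4 = 1/16).
r to a full sibling = 1/2 (full sibs share both parents — two paths of length 2: r = 2·(1/2)^2 = 1/2).
Summing one r·B term per recipient: 4·0.125·0.0802 + 4·0.0625·0.134 + 3·0.5·0.276 = 0.4876.

0.4876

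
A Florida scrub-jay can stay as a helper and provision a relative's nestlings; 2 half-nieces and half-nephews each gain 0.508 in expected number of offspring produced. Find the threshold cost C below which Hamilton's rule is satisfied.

0.127

r to a half-niece or half-nephew = 1/8 (half-aunt/uncle↔niece/nephew: one path of length 3: r = (1/2)^3 = 1/8).
Hamilton's rule: n·r·B > C, so the trait is favored while C < n·r·B = 2·0.125·0.508 = 0.127.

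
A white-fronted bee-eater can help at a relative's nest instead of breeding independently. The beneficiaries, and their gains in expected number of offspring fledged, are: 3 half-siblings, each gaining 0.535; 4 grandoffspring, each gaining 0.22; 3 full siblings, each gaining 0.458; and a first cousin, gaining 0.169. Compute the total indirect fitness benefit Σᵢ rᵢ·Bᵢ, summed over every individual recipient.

1.329375

r to a half-sibling = 0.25 (half-sibs share one parent — one path of length 2: r = (1/2)^2 = 1/4).
r to a grandoffspring = 1/4 (two parent–offspring links: r = (1/2)^2 = 1/4).
r to a full sibling = 0.5 (full sibs share both parents — two paths of length 2: r = 2·(1/2)^2 = 1/2).
r to a first cousin = 0.125 (first cousins share one grandparent pair — two paths of length 4: r = 2·(1/2)^4 = 1/8).
Summing one r·B term per recipient: 3·0.25·0.535 + 4·0.25·0.22 + 3·0.5·0.458 + 1·0.125·0.169 = 1.329375.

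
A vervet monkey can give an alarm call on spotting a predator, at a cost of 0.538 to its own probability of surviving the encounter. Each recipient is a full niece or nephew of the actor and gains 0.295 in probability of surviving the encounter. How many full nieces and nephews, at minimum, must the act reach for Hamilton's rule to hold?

r to a full niece or nephew = 0.25 (full aunt/uncle↔niece/nephew: two paths of length 3 through the shared grandparent pair: r = 2·(1/2)^3 = 1/4).
Hamilton's rule: n·r·B > C  ⇒  n > C/(r·B) = 0.538/(0.25·0.295) = 7.295.
The smallest integer exceeding 7.295 is 8.

8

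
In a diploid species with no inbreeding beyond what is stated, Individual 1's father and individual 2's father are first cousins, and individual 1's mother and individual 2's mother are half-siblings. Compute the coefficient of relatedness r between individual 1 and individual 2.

0.09375

With two independent routes of shared ancestry, r is the sum of the two contributions.
Individual 1 and individual 2 are related in two ways: second cousins through their fathers (r = 1/32) and half first cousins through their mothers (r = 1/16).
r = 1/32 + 1/16 = 0.09375.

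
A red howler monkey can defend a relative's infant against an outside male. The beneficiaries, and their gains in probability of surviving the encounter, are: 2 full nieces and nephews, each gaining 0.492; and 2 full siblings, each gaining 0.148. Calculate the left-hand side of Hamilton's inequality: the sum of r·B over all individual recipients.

r to a full niece or nephew = 1/4 (full aunt/uncle↔niece/nephew: two paths of length 3 through the shared grandparent pair: r = 2·(1/2)^3 = 1/4).
r to a full sibling = 0.5 (full sibs share both parents — two paths of length 2: r = 2·(1/2)^2 = 1/2).
Summing one r·B term per recipient: 2·0.25·0.492 + 2·0.5·0.148 = 0.394.

0.394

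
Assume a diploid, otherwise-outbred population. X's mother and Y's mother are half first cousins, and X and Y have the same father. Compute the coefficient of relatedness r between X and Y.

With two independent routes of shared ancestry, r is the sum of the two contributions.
X and Y are related in two ways: half second cousins through their mothers (r = 1/64) and half-sibs through their shared father (r = 1/4).
r = 1/64 + 1/4 = 0.265625.

0.265625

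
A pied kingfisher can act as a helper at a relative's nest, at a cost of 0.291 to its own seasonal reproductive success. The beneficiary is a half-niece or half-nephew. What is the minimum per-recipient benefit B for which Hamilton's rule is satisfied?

2.328

r to a half-niece or half-nephew = 0.125 (half-aunt/uncle↔niece/nephew: one path of length 3: r = (1/2)^3 = 1/8).
Hamilton's rule with n recipients of equal r: n·r·B > C, so B > C/(n·r) = 0.291/(1·0.125) = 2.328.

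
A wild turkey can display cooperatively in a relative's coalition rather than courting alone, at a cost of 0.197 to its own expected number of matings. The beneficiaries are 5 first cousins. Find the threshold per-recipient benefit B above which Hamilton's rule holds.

r to a first cousin = 0.125 (first cousins share one grandparent pair — two paths of length 4: r = 2·(1/2)^4 = 1/8).
Hamilton's rule with n recipients of equal r: n·r·B > C, so B > C/(n·r) = 0.197/(5·0.125) = 0.3152.

0.3152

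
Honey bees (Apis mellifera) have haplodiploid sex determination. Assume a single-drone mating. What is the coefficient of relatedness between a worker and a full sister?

Haplodiploid full sisters inherit their father's entire haploid genome identically (contributing 1/2) and on average half of their mother's contribution (1/2 · 1/2 = 1/4); r = 1/2 + 1/4 = 3/4.

0.75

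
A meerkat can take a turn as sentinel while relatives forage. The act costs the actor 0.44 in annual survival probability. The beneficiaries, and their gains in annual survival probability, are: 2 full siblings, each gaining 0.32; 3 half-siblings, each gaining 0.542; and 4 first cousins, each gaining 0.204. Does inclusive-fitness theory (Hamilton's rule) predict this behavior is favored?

Hamilton's rule: the trait is favored when the sum of r·B over every recipient exceeds the actor's cost C.
r to a full sibling = 0.5 (full sibs share both parents — two paths of length 2: r = 2·(1/2)^2 = 1/2).
r to a half-sibling = 1/4 (half-sibs share one parent — one path of length 2: r = (1/2)^2 = 1/4).
r to a first cousin = 1/8 (first cousins share one grandparent pair — two paths of length 4: r = 2·(1/2)^4 = 1/8).
Summing one r·B term per recipient: 2·0.5·0.32 + 3·0.25·0.542 + 4·0.125·0.204 = 0.8285.
0.8285 > 0.44: the indirect benefit exceeds the cost.

Yes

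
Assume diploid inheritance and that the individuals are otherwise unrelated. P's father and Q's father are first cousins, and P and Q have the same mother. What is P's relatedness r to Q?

Wright's path rule: contributions from independent ancestry routes add.
P and Q are related in two ways: second cousins through their fathers (r = 1/32) and half-sibs through their shared mother (r = 1/4).
r = 1/32 + 1/4 = 9/32 = 0.28125.

0.28125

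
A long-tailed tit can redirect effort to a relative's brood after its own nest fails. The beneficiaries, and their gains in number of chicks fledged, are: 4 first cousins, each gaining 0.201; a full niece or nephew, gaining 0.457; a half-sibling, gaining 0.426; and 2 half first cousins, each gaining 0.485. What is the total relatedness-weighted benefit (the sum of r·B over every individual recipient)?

0.381875

r to a first cousin = 1/8 (first cousins share one grandparent pair — two paths of length 4: r = 2·(1/2)^4 = 1/8).
r to a full niece or nephew = 0.25 (full aunt/uncle↔niece/nephew: two paths of length 3 through the shared grandparent pair: r = 2·(1/2)^3 = 1/4).
r to a half-sibling = 0.25 (half-sibs share one parent — one path of length 2: r = (1/2)^2 = 1/4).
r to a half first cousin = 0.0625 (half first cousins share one grandparent — one path of length 4: r = (1/2)^4 = 1/16).
Summing one r·B term per recipient: 4·0.125·0.201 + 1·0.25·0.457 + 1·0.25·0.426 + 2·0.0625·0.485 = 0.381875.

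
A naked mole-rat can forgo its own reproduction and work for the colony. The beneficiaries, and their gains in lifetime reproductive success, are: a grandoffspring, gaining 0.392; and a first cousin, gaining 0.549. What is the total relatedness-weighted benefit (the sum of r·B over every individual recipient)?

0.166625

r to a grandoffspring = 0.25 (two parent–offspring links: r = (1/2)^2 = 1/4).
r to a first cousin = 0.125 (first cousins share one grandparent pair — two paths of length 4: r = 2·(1/2)^4 = 1/8).
Summing one r·B term per recipient: 1·0.25·0.392 + 1·0.125·0.549 = 0.166625.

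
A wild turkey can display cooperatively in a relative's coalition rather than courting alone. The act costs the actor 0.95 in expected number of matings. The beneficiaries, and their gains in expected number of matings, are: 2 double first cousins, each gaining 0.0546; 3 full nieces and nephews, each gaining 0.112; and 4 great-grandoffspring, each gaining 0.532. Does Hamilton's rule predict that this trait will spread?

No

Hamilton's rule: the trait is favored when the sum of r·B over every recipient exceeds the actor's cost C.
r to a double first cousin = 1/4 (double first cousins share both grandparent pairs — four paths of length 4: r = 4·(1/2)^4 = 1/4).
r to a full niece or nephew = 1/4 (full aunt/uncle↔niece/nephew: two paths of length 3 through the shared grandparent pair: r = 2·(1/2)^3 = 1/4).
r to a great-grandoffspring = 1/8 (three parent–offspring links: r = (1/2)^3 = 1/8).
Summing one r·B term per recipient: 2·0.25·0.0546 + 3·0.25·0.112 + 4·0.125·0.532 = 0.3773.
0.3773 < 0.95: the indirect benefit is less than the cost.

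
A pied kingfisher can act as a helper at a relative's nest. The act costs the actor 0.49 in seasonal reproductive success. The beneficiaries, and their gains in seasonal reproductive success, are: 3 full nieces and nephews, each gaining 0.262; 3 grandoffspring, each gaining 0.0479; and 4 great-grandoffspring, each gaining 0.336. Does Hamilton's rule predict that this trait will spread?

No

Hamilton's rule: the trait is favored when the sum of r·B over every recipient exceeds the actor's cost C.
r to a full niece or nephew = 0.25 (full aunt/uncle↔niece/nephew: two paths of length 3 through the shared grandparent pair: r = 2·(1/2)^3 = 1/4).
r to a grandoffspring = 1/4 (two parent–offspring links: r = (1/2)^2 = 1/4).
r to a great-grandoffspring = 1/8 (three parent–offspring links: r = (1/2)^3 = 1/8).
Summing one r·B term per recipient: 3·0.25·0.262 + 3·0.25·0.0479 + 4·0.125·0.336 = 0.400425.
0.400425 < 0.49: the indirect benefit is less than the cost.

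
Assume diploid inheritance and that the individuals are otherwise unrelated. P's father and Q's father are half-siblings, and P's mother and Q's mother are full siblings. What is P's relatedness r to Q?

Wright's path rule: contributions from independent ancestry routes add.
P and Q are related in two ways: half first cousins through their fathers (r = 1/16) and first cousins through their mothers (r = 1/8).
r = 1/16 + 1/8 = 0.1875.

0.1875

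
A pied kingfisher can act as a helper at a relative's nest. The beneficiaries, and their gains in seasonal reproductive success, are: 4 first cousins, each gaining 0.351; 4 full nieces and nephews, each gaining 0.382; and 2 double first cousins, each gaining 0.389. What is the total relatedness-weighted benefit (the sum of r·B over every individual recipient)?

r to a first cousin = 0.125 (first cousins share one grandparent pair — two paths of length 4: r = 2·(1/2)^4 = 1/8).
r to a full niece or nephew = 0.25 (full aunt/uncle↔niece/nephew: two paths of length 3 through the shared grandparent pair: r = 2·(1/2)^3 = 1/4).
r to a double first cousin = 0.25 (double first cousins share both grandparent pairs — four paths of length 4: r = 4·(1/2)^4 = 1/4).
Summing one r·B term per recipient: 4·0.125·0.351 + 4·0.25·0.382 + 2·0.25·0.389 = 0.752.

0.752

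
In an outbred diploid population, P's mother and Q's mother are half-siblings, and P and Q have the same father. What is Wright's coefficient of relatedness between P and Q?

Relatedness sums over independent paths through distinct common ancestors.
P and Q are related in two ways: half first cousins through their mothers (r = 1/16) and half-sibs through their shared father (r = 1/4).
r = 1/16 + 1/4 = 5/16 = 0.3125.

0.3125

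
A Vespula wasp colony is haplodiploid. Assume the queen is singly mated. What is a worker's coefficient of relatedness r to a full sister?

Haplodiploid full sisters inherit their father's entire haploid genome identically (contributing 1/2) and on average half of their mother's contribution (1/2 · 1/2 = 1/4); r = 1/2 + 1/4 = 3/4.

0.75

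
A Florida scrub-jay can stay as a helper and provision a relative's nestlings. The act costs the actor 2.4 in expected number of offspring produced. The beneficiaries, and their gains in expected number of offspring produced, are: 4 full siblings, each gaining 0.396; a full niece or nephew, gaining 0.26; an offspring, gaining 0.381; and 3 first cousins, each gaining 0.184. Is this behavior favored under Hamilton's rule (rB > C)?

No

Hamilton's rule: the trait is favored when the sum of r·B over every recipient exceeds the actor's cost C.
r to a full sibling = 1/2 (full sibs share both parents — two paths of length 2: r = 2·(1/2)^2 = 1/2).
r to a full niece or nephew = 1/4 (full aunt/uncle↔niece/nephew: two paths of length 3 through the shared grandparent pair: r = 2·(1/2)^3 = 1/4).
r to an offspring = 1/2 (one parent–offspring link: r = (1/2)^1 = 1/2).
r to a first cousin = 0.125 (first cousins share one grandparent pair — two paths of length 4: r = 2·(1/2)^4 = 1/8).
Summing one r·B term per recipient: 4·0.5·0.396 + 1·0.25·0.26 + 1·0.5·0.381 + 3·0.125·0.184 = 1.1165.
1.1165 < 2.4: the indirect benefit is less than the cost.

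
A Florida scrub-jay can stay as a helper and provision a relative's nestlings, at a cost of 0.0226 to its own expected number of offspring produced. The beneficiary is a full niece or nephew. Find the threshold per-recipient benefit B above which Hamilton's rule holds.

r to a full niece or nephew = 1/4 (full aunt/uncle↔niece/nephew: two paths of length 3 through the shared grandparent pair: r = 2·(1/2)^3 = 1/4).
Hamilton's rule with n recipients of equal r: n·r·B > C, so B > C/(n·r) = 0.0226/(1·0.25) = 0.0904.

0.0904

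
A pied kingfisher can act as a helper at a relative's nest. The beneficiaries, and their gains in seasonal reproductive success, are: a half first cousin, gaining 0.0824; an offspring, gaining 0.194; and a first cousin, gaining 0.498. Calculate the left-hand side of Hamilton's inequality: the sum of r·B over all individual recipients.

0.1644

r to a half first cousin = 0.0625 (half first cousins share one grandparent — one path of length 4: r = (1/2)^4 = 1/16).
r to an offspring = 0.5 (one parent–offspring link: r = (1/2)^1 = 1/2).
r to a first cousin = 0.125 (first cousins share one grandparent pair — two paths of length 4: r = 2·(1/2)^4 = 1/8).
Summing one r·B term per recipient: 1·0.0625·0.0824 + 1·0.5·0.194 + 1·0.125·0.498 = 0.1644.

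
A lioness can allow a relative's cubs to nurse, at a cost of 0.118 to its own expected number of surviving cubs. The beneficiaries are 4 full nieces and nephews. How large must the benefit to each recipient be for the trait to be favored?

r to a full niece or nephew = 0.25 (full aunt/uncle↔niece/nephew: two paths of length 3 through the shared grandparent pair: r = 2·(1/2)^3 = 1/4).
Hamilton's rule with n recipients of equal r: n·r·B > C, so B > C/(n·r) = 0.118/(4·0.25) = 0.118.

0.118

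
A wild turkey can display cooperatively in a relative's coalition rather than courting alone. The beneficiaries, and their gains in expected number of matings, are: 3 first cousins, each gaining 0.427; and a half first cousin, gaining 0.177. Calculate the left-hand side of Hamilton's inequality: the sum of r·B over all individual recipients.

r to a first cousin = 1/8 (first cousins share one grandparent pair — two paths of length 4: r = 2·(1/2)^4 = 1/8).
r to a half first cousin = 1/16 (half first cousins share one grandparent — one path of length 4: r = (1/2)^4 = 1/16).
Summing one r·B term per recipient: 3·0.125·0.427 + 1·0.0625·0.177 = 0.1711875.

0.1711875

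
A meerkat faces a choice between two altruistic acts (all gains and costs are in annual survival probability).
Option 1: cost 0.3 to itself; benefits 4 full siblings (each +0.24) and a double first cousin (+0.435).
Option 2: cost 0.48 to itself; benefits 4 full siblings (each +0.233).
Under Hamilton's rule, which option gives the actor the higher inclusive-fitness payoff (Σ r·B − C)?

Option 1: r to a full sibling = 0.5.
Option 1: r to a double first cousin = 0.25.
Option 1: Σ r·B − C = (4·0.5·0.24 + 1·0.25·0.435) − 0.3 = 0.28875.
Option 2: r to a full sibling = 0.5.
Option 2: Σ r·B − C = (4·0.5·0.233) − 0.48 = -0.014.
Option 1 has the higher net inclusive-fitness payoff.

Option 1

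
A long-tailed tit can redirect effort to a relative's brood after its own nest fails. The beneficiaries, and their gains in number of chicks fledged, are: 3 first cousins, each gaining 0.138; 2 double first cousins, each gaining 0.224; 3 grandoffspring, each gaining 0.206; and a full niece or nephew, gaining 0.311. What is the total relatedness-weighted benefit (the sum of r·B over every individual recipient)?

r to a first cousin = 0.125 (first cousins share one grandparent pair — two paths of length 4: r = 2·(1/2)^4 = 1/8).
r to a double first cousin = 0.25 (double first cousins share both grandparent pairs — four paths of length 4: r = 4·(1/2)^4 = 1/4).
r to a grandoffspring = 0.25 (two parent–offspring links: r = (1/2)^2 = 1/4).
r to a full niece or nephew = 1/4 (full aunt/uncle↔niece/nephew: two paths of length 3 through the shared grandparent pair: r = 2·(1/2)^3 = 1/4).
Summing one r·B term per recipient: 3·0.125·0.138 + 2·0.25·0.224 + 3·0.25·0.206 + 1·0.25·0.311 = 0.396.

0.396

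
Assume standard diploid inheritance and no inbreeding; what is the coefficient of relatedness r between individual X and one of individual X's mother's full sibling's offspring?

0.125

Each parent–offspring link contributes a factor of 1/2, and independent paths through distinct common ancestors add.
First cousins share one grandparent pair — two paths of length 4: r = 2·(1/2)^4 = 1/8.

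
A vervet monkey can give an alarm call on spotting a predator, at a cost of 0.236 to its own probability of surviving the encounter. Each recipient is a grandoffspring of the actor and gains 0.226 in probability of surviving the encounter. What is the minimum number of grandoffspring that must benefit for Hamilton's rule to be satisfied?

5

r to a grandoffspring = 1/4 (two parent–offspring links: r = (1/2)^2 = 1/4).
Hamilton's rule: n·r·B > C  ⇒  n > C/(r·B) = 0.236/(0.25·0.226) = 4.177.
The smallest integer exceeding 4.177 is 5.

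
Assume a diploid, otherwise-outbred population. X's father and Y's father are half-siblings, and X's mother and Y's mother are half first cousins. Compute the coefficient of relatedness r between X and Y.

Wright's path rule: contributions from independent ancestry routes add.
X and Y are related in two ways: half first cousins through their fathers (r = 1/16) and half second cousins through their mothers (r = 1/64).
r = 1/16 + 1/64 = 5/64 = 0.078125.

0.078125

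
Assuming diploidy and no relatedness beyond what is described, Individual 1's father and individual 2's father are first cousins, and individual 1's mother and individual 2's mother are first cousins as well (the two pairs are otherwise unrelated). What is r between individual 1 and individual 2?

With two independent routes of shared ancestry, r is the sum of the two contributions.
Individual 1 and individual 2 are related in two ways: second cousins through their fathers (r = 1/32) and second cousins through their mothers (r = 1/32).
r = 1/32 + 1/32 = 1/16 = 0.0625.

0.0625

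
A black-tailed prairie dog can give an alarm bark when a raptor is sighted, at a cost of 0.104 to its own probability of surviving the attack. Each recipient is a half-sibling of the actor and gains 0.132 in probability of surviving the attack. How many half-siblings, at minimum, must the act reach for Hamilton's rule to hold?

r to a half-sibling = 1/4 (half-sibs share one parent — one path of length 2: r = (1/2)^2 = 1/4).
Hamilton's rule: n·r·B > C  ⇒  n > C/(r·B) = 0.104/(0.25·0.132) = 3.152.
The smallest integer exceeding 3.152 is 4.

4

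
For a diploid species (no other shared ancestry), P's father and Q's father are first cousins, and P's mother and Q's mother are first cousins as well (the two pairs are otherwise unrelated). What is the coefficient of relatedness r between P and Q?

Wright's path rule: contributions from independent ancestry routes add.
P and Q are related in two ways: second cousins through their fathers (r = 1/32) and second cousins through their mothers (r = 1/32).
r = 1/32 + 1/32 = 0.0625.

0.0625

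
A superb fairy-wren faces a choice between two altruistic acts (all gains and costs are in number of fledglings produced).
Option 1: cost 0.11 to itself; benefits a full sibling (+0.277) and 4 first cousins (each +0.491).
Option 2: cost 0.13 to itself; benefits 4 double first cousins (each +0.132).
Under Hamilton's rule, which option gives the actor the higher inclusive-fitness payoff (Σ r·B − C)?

Option 1: r to a full sibling = 0.5.
Option 1: r to a first cousin = 0.125.
Option 1: Σ r·B − C = (1·0.5·0.277 + 4·0.125·0.491) − 0.11 = 0.274.
Option 2: r to a double first cousin = 0.25.
Option 2: Σ r·B − C = (4·0.25·0.132) − 0.13 = 0.002.
Option 1 has the higher net inclusive-fitness payoff.

Option 1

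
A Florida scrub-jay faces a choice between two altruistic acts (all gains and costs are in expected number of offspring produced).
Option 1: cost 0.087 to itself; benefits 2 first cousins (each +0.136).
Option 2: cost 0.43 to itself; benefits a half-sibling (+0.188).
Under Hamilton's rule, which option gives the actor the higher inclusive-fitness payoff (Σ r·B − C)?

Option 1: r to a first cousin = 0.125.
Option 1: Σ r·B − C = (2·0.125·0.136) − 0.087 = -0.053.
Option 2: r to a half-sibling = 0.25.
Option 2: Σ r·B − C = (1·0.25·0.188) − 0.43 = -0.383.
Option 1 has the higher net inclusive-fitness payoff.

Option 1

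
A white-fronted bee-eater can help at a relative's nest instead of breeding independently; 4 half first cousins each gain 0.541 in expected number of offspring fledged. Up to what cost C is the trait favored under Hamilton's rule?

0.13525

r to a half first cousin = 1/16 (half first cousins share one grandparent — one path of length 4: r = (1/2)^4 = 1/16).
Hamilton's rule: n·r·B > C, so the trait is favored while C < n·r·B = 4·0.0625·0.541 = 0.13525.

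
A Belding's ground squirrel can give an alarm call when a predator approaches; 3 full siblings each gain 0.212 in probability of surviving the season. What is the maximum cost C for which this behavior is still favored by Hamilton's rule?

0.318

r to a full sibling = 1/2 (full sibs share both parents — two paths of length 2: r = 2·(1/2)^2 = 1/2).
Hamilton's rule: n·r·B > C, so the trait is favored while C < n·r·B = 3·0.5·0.212 = 0.318.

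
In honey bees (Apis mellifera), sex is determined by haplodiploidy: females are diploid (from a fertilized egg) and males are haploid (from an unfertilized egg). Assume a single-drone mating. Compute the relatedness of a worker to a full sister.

Haplodiploid full sisters inherit their father's entire haploid genome identically (contributing 1/2) and on average half of their mother's contribution (1/2 · 1/2 = 1/4); r = 1/2 + 1/4 = 3/4.

0.75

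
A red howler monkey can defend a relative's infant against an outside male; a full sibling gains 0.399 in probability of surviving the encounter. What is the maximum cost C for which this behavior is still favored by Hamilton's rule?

r to a full sibling = 0.5 (full sibs share both parents — two paths of length 2: r = 2·(1/2)^2 = 1/2).
Hamilton's rule: n·r·B > C, so the trait is favored while C < n·r·B = 1·0.5·0.399 = 0.1995.

0.1995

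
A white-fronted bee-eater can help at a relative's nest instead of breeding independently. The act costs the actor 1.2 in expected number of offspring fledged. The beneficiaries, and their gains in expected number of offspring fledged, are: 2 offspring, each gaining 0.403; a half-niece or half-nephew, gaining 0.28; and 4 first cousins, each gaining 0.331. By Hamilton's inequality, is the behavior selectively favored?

Hamilton's rule: the trait is favored when the sum of r·B over every recipient exceeds the actor's cost C.
r to an offspring = 1/2 (one parent–offspring link: r = (1/2)^1 = 1/2).
r to a half-niece or half-nephew = 0.125 (half-aunt/uncle↔niece/nephew: one path of length 3: r = (1/2)^3 = 1/8).
r to a first cousin = 0.125 (first cousins share one grandparent pair — two paths of length 4: r = 2·(1/2)^4 = 1/8).
Summing one r·B term per recipient: 2·0.5·0.403 + 1·0.125·0.28 + 4·0.125·0.331 = 0.6035.
0.6035 < 1.2: the indirect benefit is less than the cost.

No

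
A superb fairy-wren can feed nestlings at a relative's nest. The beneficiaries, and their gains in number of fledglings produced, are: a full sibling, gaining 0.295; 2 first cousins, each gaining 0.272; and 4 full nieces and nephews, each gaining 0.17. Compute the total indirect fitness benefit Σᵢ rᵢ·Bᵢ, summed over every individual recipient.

r to a full sibling = 1/2 (full sibs share both parents — two paths of length 2: r = 2·(1/2)^2 = 1/2).
r to a first cousin = 0.125 (first cousins share one grandparent pair — two paths of length 4: r = 2·(1/2)^4 = 1/8).
r to a full niece or nephew = 0.25 (full aunt/uncle↔niece/nephew: two paths of length 3 through the shared grandparent pair: r = 2·(1/2)^3 = 1/4).
Summing one r·B term per recipient: 1·0.5·0.295 + 2·0.125·0.272 + 4·0.25·0.17 = 0.3855.

0.3855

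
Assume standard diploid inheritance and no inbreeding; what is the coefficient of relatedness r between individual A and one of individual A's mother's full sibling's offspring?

0.125

Each parent–offspring link contributes a factor of 1/2, and independent paths through distinct common ancestors add.
First cousins share one grandparent pair — two paths of length 4: r = 2·(1/2)^4 = 1/8.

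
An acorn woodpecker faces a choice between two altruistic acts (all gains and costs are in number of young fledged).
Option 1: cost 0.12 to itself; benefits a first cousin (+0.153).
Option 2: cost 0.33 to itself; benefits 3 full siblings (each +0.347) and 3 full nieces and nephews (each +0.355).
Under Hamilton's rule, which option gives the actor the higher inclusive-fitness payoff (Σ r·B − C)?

Option 1: r to a first cousin = 0.125.
Option 1: Σ r·B − C = (1·0.125·0.153) − 0.12 = -0.100875.
Option 2: r to a full sibling = 0.5.
Option 2: r to a full niece or nephew = 0.25.
Option 2: Σ r·B − C = (3·0.5·0.347 + 3·0.25·0.355) − 0.33 = 0.45675.
Option 2 has the higher net inclusive-fitness payoff.

Option 2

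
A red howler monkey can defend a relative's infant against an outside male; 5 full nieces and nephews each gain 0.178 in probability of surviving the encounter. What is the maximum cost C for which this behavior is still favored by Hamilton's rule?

r to a full niece or nephew = 0.25 (full aunt/uncle↔niece/nephew: two paths of length 3 through the shared grandparent pair: r = 2·(1/2)^3 = 1/4).
Hamilton's rule: n·r·B > C, so the trait is favored while C < n·r·B = 5·0.25·0.178 = 0.2225.

0.2225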